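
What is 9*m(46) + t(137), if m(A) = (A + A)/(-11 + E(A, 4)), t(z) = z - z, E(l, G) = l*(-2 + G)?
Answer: 92/9 ≈ 10.222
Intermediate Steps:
t(z) = 0
m(A) = 2*A/(-11 + 2*A) (m(A) = (A + A)/(-11 + A*(-2 + 4)) = (2*A)/(-11 + A*2) = (2*A)/(-11 + 2*A) = 2*A/(-11 + 2*A))
9*m(46) + t(137) = 9*(2*46/(-11 + 2*46)) + 0 = 9*(2*46/(-11 + 92)) + 0 = 9*(2*46/81) + 0 = 9*(2*46*(1/81)) + 0 = 9*(92/81) + 0 = 92/9 + 0 = 92/9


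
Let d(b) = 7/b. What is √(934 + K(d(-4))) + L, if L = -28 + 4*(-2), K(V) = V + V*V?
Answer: -36 + √14965/4 ≈ -5.4171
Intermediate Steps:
K(V) = V + V²
L = -36 (L = -28 - 8 = -36)
√(934 + K(d(-4))) + L = √(934 + (7/(-4))*(1 + 7/(-4))) - 36 = √(934 + (7*(-¼))*(1 + 7*(-¼))) - 36 = √(934 - 7*(1 - 7/4)/4) - 36 = √(934 - 7/4*(-¾)) - 36 = √(934 + 21/16) - 36 = √(14965/16) - 36 = √14965/4 - 36 = -36 + √14965/4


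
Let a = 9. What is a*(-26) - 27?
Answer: -261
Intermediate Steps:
a*(-26) - 27 = 9*(-26) - 27 = -234 - 27 = -261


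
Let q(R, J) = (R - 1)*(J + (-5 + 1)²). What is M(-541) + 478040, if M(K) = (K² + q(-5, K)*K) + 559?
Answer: -932870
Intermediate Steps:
q(R, J) = (-1 + R)*(16 + J) (q(R, J) = (-1 + R)*(J + (-4)²) = (-1 + R)*(J + 16) = (-1 + R)*(16 + J))
M(K) = 559 + K² + K*(-96 - 6*K) (M(K) = (K² + (-16 - K + 16*(-5) + K*(-5))*K) + 559 = (K² + (-16 - K - 80 - 5*K)*K) + 559 = (K² + (-96 - 6*K)*K) + 559 = (K² + K*(-96 - 6*K)) + 559 = 559 + K² + K*(-96 - 6*K))
M(-541) + 478040 = (559 - 96*(-541) - 5*(-541)²) + 478040 = (559 + 51936 - 5*292681) + 478040 = (559 + 51936 - 1463405) + 478040 = -1410910 + 478040 = -932870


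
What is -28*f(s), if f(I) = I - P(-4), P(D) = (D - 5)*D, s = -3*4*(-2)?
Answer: 336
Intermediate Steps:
s = 24 (s = -12*(-2) = 24)
P(D) = D*(-5 + D) (P(D) = (-5 + D)*D = D*(-5 + D))
f(I) = -36 + I (f(I) = I - (-4)*(-5 - 4) = I - (-4)*(-9) = I - 1*36 = I - 36 = -36 + I)
-28*f(s) = -28*(-36 + 24) = -28*(-12) = 336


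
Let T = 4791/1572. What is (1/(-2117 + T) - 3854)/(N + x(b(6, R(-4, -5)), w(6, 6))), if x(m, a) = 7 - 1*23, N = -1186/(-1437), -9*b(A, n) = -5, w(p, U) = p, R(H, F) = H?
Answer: 1022453932961/4025791011 ≈ 253.98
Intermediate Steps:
T = 1597/524 (T = 4791*(1/1572) = 1597/524 ≈ 3.0477)
b(A, n) = 5/9 (b(A, n) = -⅑*(-5) = 5/9)
N = 1186/1437 (N = -1186*(-1/1437) = 1186/1437 ≈ 0.82533)
x(m, a) = -16 (x(m, a) = 7 - 23 = -16)
(1/(-2117 + T) - 3854)/(N + x(b(6, R(-4, -5)), w(6, 6))) = (1/(-2117 + 1597/524) - 3854)/(1186/1437 - 16) = (1/(-1107711/524) - 3854)/(-21806/1437) = (-524/1107711 - 3854)*(-1437/21806) = -4269118718/1107711*(-1437/21806) = 1022453932961/4025791011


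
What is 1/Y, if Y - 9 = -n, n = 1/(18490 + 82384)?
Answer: 100874/907865 ≈ 0.11111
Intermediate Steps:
n = 1/100874 ≈ 9.9134e-6
Y = 907865/100874 (Y = 9 - 1*1/100874 = 9 - 1/100874 = 907865/100874 ≈ 9.0000)
1/Y = 1/(907865/100874) = 100874/907865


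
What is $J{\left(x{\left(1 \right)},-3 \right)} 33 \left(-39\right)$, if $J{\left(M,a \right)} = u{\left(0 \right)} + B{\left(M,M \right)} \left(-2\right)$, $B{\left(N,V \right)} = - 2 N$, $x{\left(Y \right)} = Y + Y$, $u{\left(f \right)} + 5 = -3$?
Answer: $0$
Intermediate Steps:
$u{\left(f \right)} = -8$ ($u{\left(f \right)} = -5 - 3 = -8$)
$x{\left(Y \right)} = 2 Y$
$J{\left(M,a \right)} = -8 + 4 M$ ($J{\left(M,a \right)} = -8 + - 2 M \left(-2\right) = -8 + 4 M$)
$J{\left(x{\left(1 \right)},-3 \right)} 33 \left(-39\right) = \left(-8 + 4 \cdot 2 \cdot 1\right) 33 \left(-39\right) = \left(-8 + 4 \cdot 2\right) 33 \left(-39\right) = \left(-8 + 8\right) 33 \left(-39\right) = 0 \cdot 33 \left(-39\right) = 0 \left(-39\right) = 0$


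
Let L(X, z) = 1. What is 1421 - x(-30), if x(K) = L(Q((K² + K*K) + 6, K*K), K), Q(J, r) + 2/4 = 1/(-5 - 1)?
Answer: 1420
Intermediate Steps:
Q(J, r) = -⅔ (Q(J, r) = -½ + 1/(-5 - 1) = -½ + 1/(-6) = -½ - ⅙ = -⅔)
x(K) = 1
1421 - x(-30) = 1421 - 1*1 = 1421 - 1 = 1420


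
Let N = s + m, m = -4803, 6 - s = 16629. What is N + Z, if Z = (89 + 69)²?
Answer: 3538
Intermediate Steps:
s = -16623 (s = 6 - 1*16629 = 6 - 16629 = -16623)
Z = 24964 (Z = 158² = 24964)
N = -21426 (N = -16623 - 4803 = -21426)
N + Z = -21426 + 24964 = 3538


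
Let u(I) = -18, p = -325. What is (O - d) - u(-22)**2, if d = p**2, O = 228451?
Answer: 122502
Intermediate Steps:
d = 105625 (d = (-325)**2 = 105625)
(O - d) - u(-22)**2 = (228451 - 1*105625) - 1*(-18)**2 = (228451 - 105625) - 1*324 = 122826 - 324 = 122502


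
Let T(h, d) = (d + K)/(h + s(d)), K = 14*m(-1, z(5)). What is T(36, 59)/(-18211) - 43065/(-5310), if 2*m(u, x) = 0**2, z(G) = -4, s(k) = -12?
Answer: 209131643/25786776 ≈ 8.1100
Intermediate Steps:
m(u, x) = 0 (m(u, x) = (1/2)*0**2 = (1/2)*0 = 0)
K = 0 (K = 14*0 = 0)
T(h, d) = d/(-12 + h) (T(h, d) = (d + 0)/(h - 12) = d/(-12 + h))
T(36, 59)/(-18211) - 43065/(-5310) = (59/(-12 + 36))/(-18211) - 43065/(-5310) = (59/24)*(-1/18211) - 43065*(-1/5310) = (59*(1/24))*(-1/18211) + 957/118 = (59/24)*(-1/18211) + 957/118 = -59/437064 + 957/118 = 209131643/25786776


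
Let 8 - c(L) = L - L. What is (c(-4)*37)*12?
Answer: 3552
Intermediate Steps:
c(L) = 8 (c(L) = 8 - (L - L) = 8 - 1*0 = 8 + 0 = 8)
(c(-4)*37)*12 = (8*37)*12 = 296*12 = 3552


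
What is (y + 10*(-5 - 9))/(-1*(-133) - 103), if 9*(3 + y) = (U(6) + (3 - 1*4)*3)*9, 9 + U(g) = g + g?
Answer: -143/30 ≈ -4.7667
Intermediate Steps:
U(g) = -9 + 2*g (U(g) = -9 + (g + g) = -9 + 2*g)
y = -3 (y = -3 + (((-9 + 2*6) + (3 - 1*4)*3)*9)/9 = -3 + (((-9 + 12) + (3 - 4)*3)*9)/9 = -3 + ((3 - 1*3)*9)/9 = -3 + ((3 - 3)*9)/9 = -3 + (0*9)/9 = -3 + (⅑)*0 = -3 + 0 = -3)
(y + 10*(-5 - 9))/(-1*(-133) - 103) = (-3 + 10*(-5 - 9))/(-1*(-133) - 103) = (-3 + 10*(-14))/(133 - 103) = (-3 - 140)/30 = -143*1/30 = -143/30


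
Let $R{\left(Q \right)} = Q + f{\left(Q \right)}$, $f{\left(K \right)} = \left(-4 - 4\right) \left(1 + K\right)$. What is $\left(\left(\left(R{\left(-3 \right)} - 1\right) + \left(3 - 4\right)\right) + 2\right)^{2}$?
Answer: $169$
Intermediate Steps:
$f{\left(K \right)} = -8 - 8 K$ ($f{\left(K \right)} = - 8 \left(1 + K\right) = -8 - 8 K$)
$R{\left(Q \right)} = -8 - 7 Q$ ($R{\left(Q \right)} = Q - \left(8 + 8 Q\right) = -8 - 7 Q$)
$\left(\left(\left(R{\left(-3 \right)} - 1\right) + \left(3 - 4\right)\right) + 2\right)^{2} = \left(\left(\left(\left(-8 - -21\right) - 1\right) + \left(3 - 4\right)\right) + 2\right)^{2} = \left(\left(\left(\left(-8 + 21\right) - 1\right) + \left(3 - 4\right)\right) + 2\right)^{2} = \left(\left(\left(13 - 1\right) - 1\right) + 2\right)^{2} = \left(\left(12 - 1\right) + 2\right)^{2} = \left(11 + 2\right)^{2} = 13^{2} = 169$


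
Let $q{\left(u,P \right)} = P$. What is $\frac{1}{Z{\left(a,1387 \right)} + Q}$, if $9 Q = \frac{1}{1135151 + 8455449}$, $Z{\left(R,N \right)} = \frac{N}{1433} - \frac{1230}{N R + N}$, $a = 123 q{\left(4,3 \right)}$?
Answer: $\frac{6347645478055800}{6128669164927727} \approx 1.0357$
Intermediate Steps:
$a = 369$ ($a = 123 \cdot 3 = 369$)
$Z{\left(R,N \right)} = - \frac{1230}{N + N R} + \frac{N}{1433}$ ($Z{\left(R,N \right)} = N \frac{1}{1433} - \frac{1230}{N + N R} = \frac{N}{1433} - \frac{1230}{N + N R} = - \frac{1230}{N + N R} + \frac{N}{1433}$)
$Q = \frac{1}{86315400}$ ($Q = \frac{1}{9 \left(1135151 + 8455449\right)} = \frac{1}{9 \cdot 9590600} = \frac{1}{9} \cdot \frac{1}{9590600} = \frac{1}{86315400} \approx 1.1585 \cdot 10^{-8}$)
$\frac{1}{Z{\left(a,1387 \right)} + Q} = \frac{1}{\frac{-1762590 + 1387^{2} + 369 \cdot 1387^{2}}{1433 \cdot 1387 \left(1 + 369\right)} + \frac{1}{86315400}} = \frac{1}{\frac{1}{1433} \cdot \frac{1}{1387} \cdot \frac{1}{370} \left(-1762590 + 1923769 + 369 \cdot 1923769\right) + \frac{1}{86315400}} = \frac{1}{\frac{1}{1433} \cdot \frac{1}{1387} \cdot \frac{1}{370} \left(-1762590 + 1923769 + 709870761\right) + \frac{1}{86315400}} = \frac{1}{\frac{1}{1433} \cdot \frac{1}{1387} \cdot \frac{1}{370} \cdot 710031940 + \frac{1}{86315400}} = \frac{1}{\frac{71003194}{73540127} + \frac{1}{86315400}} = \frac{1}{\frac{6128669164927727}{6347645478055800}} = \frac{6347645478055800}{6128669164927727}$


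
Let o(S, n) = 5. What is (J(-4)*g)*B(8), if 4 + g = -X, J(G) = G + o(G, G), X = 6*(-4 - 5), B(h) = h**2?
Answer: 3200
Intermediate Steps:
X = -54 (X = 6*(-9) = -54)
J(G) = 5 + G (J(G) = G + 5 = 5 + G)
g = 50 (g = -4 - 1*(-54) = -4 + 54 = 50)
(J(-4)*g)*B(8) = ((5 - 4)*50)*8**2 = (1*50)*64 = 50*64 = 3200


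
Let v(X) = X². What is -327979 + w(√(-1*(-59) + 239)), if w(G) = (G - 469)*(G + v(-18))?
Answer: -479637 - 145*√298 ≈ -4.8214e+5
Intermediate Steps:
w(G) = (-469 + G)*(324 + G) (w(G) = (G - 469)*(G + (-18)²) = (-469 + G)*(G + 324) = (-469 + G)*(324 + G))
-327979 + w(√(-1*(-59) + 239)) = -327979 + (-151956 + (√(-1*(-59) + 239))² - 145*√(-1*(-59) + 239)) = -327979 + (-151956 + (√(59 + 239))² - 145*√(59 + 239)) = -327979 + (-151956 + (√298)² - 145*√298) = -327979 + (-151956 + 298 - 145*√298) = -327979 + (-151658 - 145*√298) = -479637 - 145*√298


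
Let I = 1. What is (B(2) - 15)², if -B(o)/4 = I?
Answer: 361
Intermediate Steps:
B(o) = -4 (B(o) = -4*1 = -4)
(B(2) - 15)² = (-4 - 15)² = (-19)² = 361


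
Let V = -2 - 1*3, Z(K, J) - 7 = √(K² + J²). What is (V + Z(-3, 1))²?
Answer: (2 + √10)² ≈ 26.649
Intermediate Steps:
Z(K, J) = 7 + √(J² + K²) (Z(K, J) = 7 + √(K² + J²) = 7 + √(J² + K²))
V = -5 (V = -2 - 3 = -5)
(V + Z(-3, 1))² = (-5 + (7 + √(1² + (-3)²)))² = (-5 + (7 + √(1 + 9)))² = (-5 + (7 + √10))² = (2 + √10)²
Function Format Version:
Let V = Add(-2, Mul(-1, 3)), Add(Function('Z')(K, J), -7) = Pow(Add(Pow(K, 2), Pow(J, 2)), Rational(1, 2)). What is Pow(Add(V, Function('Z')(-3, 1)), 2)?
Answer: Pow(Add(2, Pow(10, Rational(1, 2))), 2) ≈ 26.649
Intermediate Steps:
Function('Z')(K, J) = Add(7, Pow(Add(Pow(J, 2), Pow(K, 2)), Rational(1, 2))) (Function('Z')(K, J) = Add(7, Pow(Add(Pow(K, 2), Pow(J, 2)), Rational(1, 2))) = Add(7, Pow(Add(Pow(J, 2), Pow(K, 2)), Rational(1, 2))))
V = -5 (V = Add(-2, -3) = -5)
Pow(Add(V, Function('Z')(-3, 1)), 2) = Pow(Add(-5, Add(7, Pow(Add(Pow(1, 2), Pow(-3, 2)), Rational(1, 2)))), 2) = Pow(Add(-5, Add(7, Pow(Add(1, 9), Rational(1, 2)))), 2) = Pow(Add(-5, Add(7, Pow(10, Rational(1, 2)))), 2) = Pow(Add(2, Pow(10, Rational(1, 2))), 2)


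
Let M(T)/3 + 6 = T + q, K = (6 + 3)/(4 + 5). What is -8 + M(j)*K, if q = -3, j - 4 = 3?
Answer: -14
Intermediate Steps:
j = 7 (j = 4 + 3 = 7)
K = 1 (K = 9/9 = 9*(⅑) = 1)
M(T) = -27 + 3*T (M(T) = -18 + 3*(T - 3) = -18 + 3*(-3 + T) = -18 + (-9 + 3*T) = -27 + 3*T)
-8 + M(j)*K = -8 + (-27 + 3*7)*1 = -8 + (-27 + 21)*1 = -8 - 6*1 = -8 - 6 = -14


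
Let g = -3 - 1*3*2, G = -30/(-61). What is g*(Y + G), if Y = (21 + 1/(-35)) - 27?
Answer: 106389/2135 ≈ 49.831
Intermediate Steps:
Y = -211/35 (Y = (21 - 1/35) - 27 = 734/35 - 27 = -211/35 ≈ -6.0286)
G = 30/61 (G = -30*(-1/61) = 30/61 ≈ 0.49180)
g = -9 (g = -3 - 3*2 = -3 - 6 = -9)
g*(Y + G) = -9*(-211/35 + 30/61) = -9*(-11821/2135) = 106389/2135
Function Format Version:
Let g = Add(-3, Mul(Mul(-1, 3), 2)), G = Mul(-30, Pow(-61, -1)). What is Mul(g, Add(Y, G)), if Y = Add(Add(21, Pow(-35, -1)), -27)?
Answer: Rational(106389, 2135) ≈ 49.831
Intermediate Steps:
Y = Rational(-211, 35) (Y = Add(Add(21, Rational(-1, 35)), -27) = Add(Rational(734, 35), -27) = Rational(-211, 35) ≈ -6.0286)
G = Rational(30, 61) (G = Mul(-30, Rational(-1, 61)) = Rational(30, 61) ≈ 0.49180)
g = -9 (g = Add(-3, Mul(-3, 2)) = Add(-3, -6) = -9)
Mul(g, Add(Y, G)) = Mul(-9, Add(Rational(-211, 35), Rational(30, 61))) = Mul(-9, Rational(-11821, 2135)) = Rational(106389, 2135)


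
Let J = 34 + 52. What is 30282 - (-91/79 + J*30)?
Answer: 2188549/79 ≈ 27703.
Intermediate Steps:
J = 86
30282 - (-91/79 + J*30) = 30282 - (-91/79 + 86*30) = 30282 - (-91*1/79 + 2580) = 30282 - (-91/79 + 2580) = 30282 - 1*203729/79 = 30282 - 203729/79 = 2188549/79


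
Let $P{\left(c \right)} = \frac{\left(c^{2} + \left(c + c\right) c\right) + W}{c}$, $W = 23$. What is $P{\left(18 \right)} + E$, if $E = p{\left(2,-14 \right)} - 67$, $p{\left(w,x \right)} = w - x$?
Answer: $\frac{77}{18} \approx 4.2778$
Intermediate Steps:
$E = -51$ ($E = \left(2 - -14\right) - 67 = \left(2 + 14\right) - 67 = 16 - 67 = -51$)
$P{\left(c \right)} = \frac{23 + 3 c^{2}}{c}$ ($P{\left(c \right)} = \frac{\left(c^{2} + \left(c + c\right) c\right) + 23}{c} = \frac{\left(c^{2} + 2 c c\right) + 23}{c} = \frac{\left(c^{2} + 2 c^{2}\right) + 23}{c} = \frac{3 c^{2} + 23}{c} = \frac{23 + 3 c^{2}}{c}$)
$P{\left(18 \right)} + E = \left(3 \cdot 18 + \frac{23}{18}\right) - 51 = \left(54 + 23 \cdot \frac{1}{18}\right) - 51 = \left(54 + \frac{23}{18}\right) - 51 = \frac{995}{18} - 51 = \frac{77}{18}$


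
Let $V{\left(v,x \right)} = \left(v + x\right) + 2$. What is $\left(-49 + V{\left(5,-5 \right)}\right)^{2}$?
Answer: $2209$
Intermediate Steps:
$V{\left(v,x \right)} = 2 + v + x$
$\left(-49 + V{\left(5,-5 \right)}\right)^{2} = \left(-49 + \left(2 + 5 - 5\right)\right)^{2} = \left(-49 + 2\right)^{2} = \left(-47\right)^{2} = 2209$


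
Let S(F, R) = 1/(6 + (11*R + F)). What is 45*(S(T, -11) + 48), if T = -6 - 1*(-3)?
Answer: 254835/118 ≈ 2159.6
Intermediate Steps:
T = -3 (T = -6 + 3 = -3)
S(F, R) = 1/(6 + F + 11*R) (S(F, R) = 1/(6 + (F + 11*R)) = 1/(6 + F + 11*R))
45*(S(T, -11) + 48) = 45*(1/(6 - 3 + 11*(-11)) + 48) = 45*(1/(6 - 3 - 121) + 48) = 45*(1/(-118) + 48) = 45*(-1/118 + 48) = 45*(5663/118) = 254835/118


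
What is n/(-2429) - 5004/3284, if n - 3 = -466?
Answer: -2658556/1994209 ≈ -1.3331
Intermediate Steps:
n = -463 (n = 3 - 466 = -463)
n/(-2429) - 5004/3284 = -463/(-2429) - 5004/3284 = -463*(-1/2429) - 5004*1/3284 = 463/2429 - 1251/821 = -2658556/1994209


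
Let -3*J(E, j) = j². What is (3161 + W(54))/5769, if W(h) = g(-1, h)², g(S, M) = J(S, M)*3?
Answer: 8506217/5769 ≈ 1474.5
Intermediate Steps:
J(E, j) = -j²/3
g(S, M) = -M² (g(S, M) = -M²/3*3 = -M²)
W(h) = h⁴ (W(h) = (-h²)² = h⁴)
(3161 + W(54))/5769 = (3161 + 54⁴)/5769 = (3161 + 8503056)*(1/5769) = 8506217*(1/5769) = 8506217/5769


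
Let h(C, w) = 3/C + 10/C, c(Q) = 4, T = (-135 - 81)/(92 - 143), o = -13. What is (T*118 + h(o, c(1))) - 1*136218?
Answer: -2307227/17 ≈ -1.3572e+5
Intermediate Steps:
T = 72/17 (T = -216/(-51) = -216*(-1/51) = 72/17 ≈ 4.2353)
h(C, w) = 13/C
(T*118 + h(o, c(1))) - 1*136218 = ((72/17)*118 + 13/(-13)) - 1*136218 = (8496/17 + 13*(-1/13)) - 136218 = (8496/17 - 1) - 136218 = 8479/17 - 136218 = -2307227/17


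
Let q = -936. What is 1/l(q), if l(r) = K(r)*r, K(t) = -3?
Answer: 1/2808 ≈ 0.00035613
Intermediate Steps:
l(r) = -3*r
1/l(q) = 1/(-3*(-936)) = 1/2808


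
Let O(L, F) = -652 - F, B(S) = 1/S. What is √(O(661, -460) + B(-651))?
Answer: 11*I*√672483/651 ≈ 13.856*I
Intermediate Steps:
√(O(661, -460) + B(-651)) = √((-652 - 1*(-460)) + 1/(-651)) = √((-652 + 460) - 1/651) = √(-192 - 1/651) = √(-124993/651) = 11*I*√672483/651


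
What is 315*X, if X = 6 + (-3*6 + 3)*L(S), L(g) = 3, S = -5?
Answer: -12285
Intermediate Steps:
X = -39 (X = 6 + (-3*6 + 3)*3 = 6 + (-18 + 3)*3 = 6 - 15*3 = 6 - 45 = -39)
315*X = 315*(-39) = -12285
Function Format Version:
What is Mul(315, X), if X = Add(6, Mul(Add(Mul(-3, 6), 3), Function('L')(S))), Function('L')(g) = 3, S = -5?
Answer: -12285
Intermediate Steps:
X = -39 (X = Add(6, Mul(Add(Mul(-3, 6), 3), 3)) = Add(6, Mul(Add(-18, 3), 3)) = Add(6, Mul(-15, 3)) = Add(6, -45) = -39)
Mul(315, X) = Mul(315, -39) = -12285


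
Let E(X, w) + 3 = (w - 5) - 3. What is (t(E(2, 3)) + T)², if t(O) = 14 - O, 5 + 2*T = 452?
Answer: 241081/4 ≈ 60270.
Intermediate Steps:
E(X, w) = -11 + w (E(X, w) = -3 + ((w - 5) - 3) = -3 + ((-5 + w) - 3) = -3 + (-8 + w) = -11 + w)
T = 447/2 (T = -5/2 + (½)*452 = -5/2 + 226 = 447/2 ≈ 223.50)
(t(E(2, 3)) + T)² = ((14 - (-11 + 3)) + 447/2)² = ((14 - 1*(-8)) + 447/2)² = ((14 + 8) + 447/2)² = (22 + 447/2)² = (491/2)² = 241081/4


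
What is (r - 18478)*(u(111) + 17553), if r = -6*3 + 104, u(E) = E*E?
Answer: -549442608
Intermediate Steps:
u(E) = E²
r = 86 (r = -18 + 104 = 86)
(r - 18478)*(u(111) + 17553) = (86 - 18478)*(111² + 17553) = -18392*(12321 + 17553) = -18392*29874 = -549442608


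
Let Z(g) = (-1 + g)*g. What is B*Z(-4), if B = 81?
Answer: 1620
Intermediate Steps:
Z(g) = g*(-1 + g)
B*Z(-4) = 81*(-4*(-1 - 4)) = 81*(-4*(-5)) = 81*20 = 1620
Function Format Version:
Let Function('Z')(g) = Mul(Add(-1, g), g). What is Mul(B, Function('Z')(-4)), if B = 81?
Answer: 1620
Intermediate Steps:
Function('Z')(g) = Mul(g, Add(-1, g))
Mul(B, Function('Z')(-4)) = Mul(81, Mul(-4, Add(-1, -4))) = Mul(81, Mul(-4, -5)) = Mul(81, 20) = 1620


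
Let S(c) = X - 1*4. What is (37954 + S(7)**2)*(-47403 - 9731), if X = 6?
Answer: -2168692372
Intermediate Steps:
S(c) = 2 (S(c) = 6 - 1*4 = 6 - 4 = 2)
(37954 + S(7)**2)*(-47403 - 9731) = (37954 + 2**2)*(-47403 - 9731) = (37954 + 4)*(-57134) = 37958*(-57134) = -2168692372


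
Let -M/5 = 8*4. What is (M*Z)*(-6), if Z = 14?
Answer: 13440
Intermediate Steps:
M = -160 (M = -40*4 = -5*32 = -160)
(M*Z)*(-6) = -160*14*(-6) = -2240*(-6) = 13440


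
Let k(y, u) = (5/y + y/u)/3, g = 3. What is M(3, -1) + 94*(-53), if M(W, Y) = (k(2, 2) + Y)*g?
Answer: -9963/2 ≈ -4981.5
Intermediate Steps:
k(y, u) = 5/(3*y) + y/(3*u) (k(y, u) = (5/y + y/u)*(1/3) = 5/(3*y) + y/(3*u))
M(W, Y) = 7/2 + 3*Y (M(W, Y) = (((5/3)/2 + (1/3)*2/2) + Y)*3 = (((5/3)*(1/2) + (1/3)*2*(1/2)) + Y)*3 = ((5/6 + 1/3) + Y)*3 = (7/6 + Y)*3 = 7/2 + 3*Y)
M(3, -1) + 94*(-53) = (7/2 + 3*(-1)) + 94*(-53) = (7/2 - 3) - 4982 = 1/2 - 4982 = -9963/2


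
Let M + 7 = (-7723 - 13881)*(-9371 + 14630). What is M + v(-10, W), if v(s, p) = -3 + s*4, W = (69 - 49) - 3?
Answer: -113615486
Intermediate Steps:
M = -113615443 (M = -7 + (-7723 - 13881)*(-9371 + 14630) = -7 - 21604*5259 = -7 - 113615436 = -113615443)
W = 17 (W = 20 - 3 = 17)
v(s, p) = -3 + 4*s
M + v(-10, W) = -113615443 + (-3 + 4*(-10)) = -113615443 + (-3 - 40) = -113615443 - 43 = -113615486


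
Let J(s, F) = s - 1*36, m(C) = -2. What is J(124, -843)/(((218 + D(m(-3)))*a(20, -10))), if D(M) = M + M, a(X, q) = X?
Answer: 11/535 ≈ 0.020561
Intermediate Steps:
D(M) = 2*M
J(s, F) = -36 + s (J(s, F) = s - 36 = -36 + s)
J(124, -843)/(((218 + D(m(-3)))*a(20, -10))) = (-36 + 124)/(((218 + 2*(-2))*20)) = 88/(((218 - 4)*20)) = 88/((214*20)) = 88/4280 = 88*(1/4280) = 11/535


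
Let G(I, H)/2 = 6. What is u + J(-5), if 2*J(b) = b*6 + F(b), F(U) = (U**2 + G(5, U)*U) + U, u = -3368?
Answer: -3403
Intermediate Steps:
G(I, H) = 12 (G(I, H) = 2*6 = 12)
F(U) = U**2 + 13*U (F(U) = (U**2 + 12*U) + U = U**2 + 13*U)
J(b) = 3*b + b*(13 + b)/2 (J(b) = (b*6 + b*(13 + b))/2 = (6*b + b*(13 + b))/2 = 3*b + b*(13 + b)/2)
u + J(-5) = -3368 + (1/2)*(-5)*(19 - 5) = -3368 + (1/2)*(-5)*14 = -3368 - 35 = -3403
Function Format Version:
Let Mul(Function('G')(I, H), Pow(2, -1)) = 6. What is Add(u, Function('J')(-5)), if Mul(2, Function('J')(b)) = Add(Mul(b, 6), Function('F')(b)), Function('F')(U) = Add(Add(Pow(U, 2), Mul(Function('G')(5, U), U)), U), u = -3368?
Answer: -3403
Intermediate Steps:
Function('G')(I, H) = 12 (Function('G')(I, H) = Mul(2, 6) = 12)
Function('F')(U) = Add(Pow(U, 2), Mul(13, U)) (Function('F')(U) = Add(Add(Pow(U, 2), Mul(12, U)), U) = Add(Pow(U, 2), Mul(13, U)))
Function('J')(b) = Add(Mul(3, b), Mul(Rational(1, 2), b, Add(13, b))) (Function('J')(b) = Mul(Rational(1, 2), Add(Mul(b, 6), Mul(b, Add(13, b)))) = Mul(Rational(1, 2), Add(Mul(6, b), Mul(b, Add(13, b)))) = Add(Mul(3, b), Mul(Rational(1, 2), b, Add(13, b))))
Add(u, Function('J')(-5)) = Add(-3368, Mul(Rational(1, 2), -5, Add(19, -5))) = Add(-3368, Mul(Rational(1, 2), -5, 14)) = Add(-3368, -35) = -3403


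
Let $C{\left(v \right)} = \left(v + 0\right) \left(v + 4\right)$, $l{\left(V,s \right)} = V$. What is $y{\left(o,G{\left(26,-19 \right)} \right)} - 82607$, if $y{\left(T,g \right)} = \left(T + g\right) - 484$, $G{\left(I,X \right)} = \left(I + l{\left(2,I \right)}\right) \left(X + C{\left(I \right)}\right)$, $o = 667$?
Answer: $-61116$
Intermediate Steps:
$C{\left(v \right)} = v \left(4 + v\right)$
$G{\left(I,X \right)} = \left(2 + I\right) \left(X + I \left(4 + I\right)\right)$ ($G{\left(I,X \right)} = \left(I + 2\right) \left(X + I \left(4 + I\right)\right) = \left(2 + I\right) \left(X + I \left(4 + I\right)\right)$)
$y{\left(T,g \right)} = -484 + T + g$
$y{\left(o,G{\left(26,-19 \right)} \right)} - 82607 = \left(-484 + 667 + \left(26^{3} + 2 \left(-19\right) + 6 \cdot 26^{2} + 8 \cdot 26 + 26 \left(-19\right)\right)\right) - 82607 = \left(-484 + 667 + \left(17576 - 38 + 6 \cdot 676 + 208 - 494\right)\right) - 82607 = \left(-484 + 667 + \left(17576 - 38 + 4056 + 208 - 494\right)\right) - 82607 = \left(-484 + 667 + 21308\right) - 82607 = 21491 - 82607 = -61116$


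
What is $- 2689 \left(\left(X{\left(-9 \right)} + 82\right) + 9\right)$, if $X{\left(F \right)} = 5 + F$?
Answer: $-233943$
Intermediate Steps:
$- 2689 \left(\left(X{\left(-9 \right)} + 82\right) + 9\right) = - 2689 \left(\left(\left(5 - 9\right) + 82\right) + 9\right) = - 2689 \left(\left(-4 + 82\right) + 9\right) = - 2689 \left(78 + 9\right) = \left(-2689\right) 87 = -233943$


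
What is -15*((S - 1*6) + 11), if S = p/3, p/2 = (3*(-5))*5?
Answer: 675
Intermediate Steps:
p = -150 (p = 2*((3*(-5))*5) = 2*(-15*5) = 2*(-75) = -150)
S = -50 (S = -150/3 = -150*⅓ = -50)
-15*((S - 1*6) + 11) = -15*((-50 - 1*6) + 11) = -15*((-50 - 6) + 11) = -15*(-56 + 11) = -15*(-45) = 675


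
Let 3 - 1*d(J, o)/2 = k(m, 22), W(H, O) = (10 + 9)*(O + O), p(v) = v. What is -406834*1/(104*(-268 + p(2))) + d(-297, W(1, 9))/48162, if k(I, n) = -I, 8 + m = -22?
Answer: 1632703771/111029464 ≈ 14.705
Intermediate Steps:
m = -30 (m = -8 - 22 = -30)
W(H, O) = 38*O (W(H, O) = 19*(2*O) = 38*O)
d(J, o) = -54 (d(J, o) = 6 - (-2)*(-30) = 6 - 2*30 = 6 - 60 = -54)
-406834*1/(104*(-268 + p(2))) + d(-297, W(1, 9))/48162 = -406834*1/(104*(-268 + 2)) - 54/48162 = -406834/((-266*104)) - 54*1/48162 = -406834/(-27664) - 9/8027 = -406834*(-1/27664) - 9/8027 = 203417/13832 - 9/8027 = 1632703771/111029464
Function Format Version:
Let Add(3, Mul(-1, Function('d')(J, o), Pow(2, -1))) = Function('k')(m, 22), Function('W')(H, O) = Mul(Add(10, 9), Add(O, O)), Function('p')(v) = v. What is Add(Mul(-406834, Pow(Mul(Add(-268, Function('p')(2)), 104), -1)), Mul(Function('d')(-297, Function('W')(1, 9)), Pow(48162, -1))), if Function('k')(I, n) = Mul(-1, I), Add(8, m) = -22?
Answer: Rational(1632703771, 111029464) ≈ 14.705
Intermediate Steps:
m = -30 (m = Add(-8, -22) = -30)
Function('W')(H, O) = Mul(38, O) (Function('W')(H, O) = Mul(19, Mul(2, O)) = Mul(38, O))
Function('d')(J, o) = -54 (Function('d')(J, o) = Add(6, Mul(-2, Mul(-1, -30))) = Add(6, Mul(-2, 30)) = Add(6, -60) = -54)
Add(Mul(-406834, Pow(Mul(Add(-268, Function('p')(2)), 104), -1)), Mul(Function('d')(-297, Function('W')(1, 9)), Pow(48162, -1))) = Add(Mul(-406834, Pow(Mul(Add(-268, 2), 104), -1)), Mul(-54, Pow(48162, -1))) = Add(Mul(-406834, Pow(Mul(-266, 104), -1)), Mul(-54, Rational(1, 48162))) = Add(Mul(-406834, Pow(-27664, -1)), Rational(-9, 8027)) = Add(Mul(-406834, Rational(-1, 27664)), Rational(-9, 8027)) = Add(Rational(203417, 13832), Rational(-9, 8027)) = Rational(1632703771, 111029464)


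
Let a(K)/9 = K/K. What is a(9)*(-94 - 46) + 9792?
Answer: 8532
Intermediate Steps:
a(K) = 9 (a(K) = 9*(K/K) = 9*1 = 9)
a(9)*(-94 - 46) + 9792 = 9*(-94 - 46) + 9792 = 9*(-140) + 9792 = -1260 + 9792 = 8532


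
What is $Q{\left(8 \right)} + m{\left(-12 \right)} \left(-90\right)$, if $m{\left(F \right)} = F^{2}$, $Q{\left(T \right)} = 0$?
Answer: $-12960$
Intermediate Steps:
$Q{\left(8 \right)} + m{\left(-12 \right)} \left(-90\right) = 0 + \left(-12\right)^{2} \left(-90\right) = 0 + 144 \left(-90\right) = 0 - 12960 = -12960$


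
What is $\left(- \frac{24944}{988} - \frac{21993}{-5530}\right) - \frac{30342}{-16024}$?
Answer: $- \frac{106024442549}{5471835460} \approx -19.376$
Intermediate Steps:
$\left(- \frac{24944}{988} - \frac{21993}{-5530}\right) - \frac{30342}{-16024} = \left(\left(-24944\right) \frac{1}{988} - - \frac{21993}{5530}\right) - 30342 \left(- \frac{1}{16024}\right) = \left(- \frac{6236}{247} + \frac{21993}{5530}\right) - - \frac{15171}{8012} = - \frac{29052809}{1365910} + \frac{15171}{8012} = - \frac{106024442549}{5471835460}$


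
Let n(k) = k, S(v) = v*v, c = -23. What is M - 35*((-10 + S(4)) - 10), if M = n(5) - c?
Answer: 168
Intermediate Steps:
S(v) = v²
M = 28 (M = 5 - 1*(-23) = 5 + 23 = 28)
M - 35*((-10 + S(4)) - 10) = 28 - 35*((-10 + 4²) - 10) = 28 - 35*((-10 + 16) - 10) = 28 - 35*(6 - 10) = 28 - 35*(-4) = 28 + 140 = 168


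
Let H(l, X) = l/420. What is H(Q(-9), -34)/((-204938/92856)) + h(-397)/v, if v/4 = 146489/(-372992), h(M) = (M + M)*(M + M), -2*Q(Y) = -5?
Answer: -12047668999646627/30021162682 ≈ -4.0131e+5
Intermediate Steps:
Q(Y) = 5/2 (Q(Y) = -1/2*(-5) = 5/2)
h(M) = 4*M**2 (h(M) = (2*M)*(2*M) = 4*M**2)
H(l, X) = l/420 (H(l, X) = l*(1/420) = l/420)
v = -146489/93248 (v = 4*(146489/(-372992)) = 4*(146489*(-1/372992)) = 4*(-146489/372992) = -146489/93248 ≈ -1.5710)
H(Q(-9), -34)/((-204938/92856)) + h(-397)/v = ((1/420)*(5/2))/((-204938/92856)) + (4*(-397)**2)/(-146489/93248) = 1/(168*((-204938*1/92856))) + (4*157609)*(-93248/146489) = 1/(168*(-102469/46428)) + 630436*(-93248/146489) = (1/168)*(-46428/102469) - 58786896128/146489 = -3869/1434566 - 58786896128/146489 = -12047668999646627/30021162682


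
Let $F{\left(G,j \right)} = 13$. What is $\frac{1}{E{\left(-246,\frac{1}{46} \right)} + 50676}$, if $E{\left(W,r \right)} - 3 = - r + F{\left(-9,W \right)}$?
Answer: $\frac{46}{2331831} \approx 1.9727 \cdot 10^{-5}$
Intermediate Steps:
$E{\left(W,r \right)} = 16 - r$ ($E{\left(W,r \right)} = 3 - \left(-13 + r\right) = 16 - r$)
$\frac{1}{E{\left(-246,\frac{1}{46} \right)} + 50676} = \frac{1}{\left(16 - \frac{1}{46}\right) + 50676} = \frac{1}{\frac{735}{46} + 50676} = \frac{1}{\frac{2331831}{46}} = \frac{46}{2331831}$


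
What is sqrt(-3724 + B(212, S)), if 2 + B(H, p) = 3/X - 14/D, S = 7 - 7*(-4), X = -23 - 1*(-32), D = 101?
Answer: I*sqrt(342062457)/303 ≈ 61.039*I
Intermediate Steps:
X = 9 (X = -23 + 32 = 9)
S = 35 (S = 7 + 28 = 35)
B(H, p) = -547/303 (B(H, p) = -2 + (3/9 - 14/101) = -2 + (3*(1/9) - 14*1/101) = -2 + (1/3 - 14/101) = -2 + 59/303 = -547/303)
sqrt(-3724 + B(212, S)) = sqrt(-3724 - 547/303) = sqrt(-1128919/303) = I*sqrt(342062457)/303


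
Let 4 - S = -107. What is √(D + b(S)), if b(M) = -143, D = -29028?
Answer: I*√29171 ≈ 170.8*I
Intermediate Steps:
S = 111 (S = 4 - 1*(-107) = 4 + 107 = 111)
√(D + b(S)) = √(-29028 - 143) = √(-29171) = I*√29171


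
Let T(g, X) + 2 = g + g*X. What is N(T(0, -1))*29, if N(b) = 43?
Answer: 1247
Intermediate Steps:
T(g, X) = -2 + g + X*g (T(g, X) = -2 + (g + g*X) = -2 + (g + X*g) = -2 + g + X*g)
N(T(0, -1))*29 = 43*29 = 1247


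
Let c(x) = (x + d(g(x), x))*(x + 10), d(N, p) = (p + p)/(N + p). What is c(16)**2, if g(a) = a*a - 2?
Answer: 3200843776/18225 ≈ 1.7563e+5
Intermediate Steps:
g(a) = -2 + a**2 (g(a) = a**2 - 2 = -2 + a**2)
d(N, p) = 2*p/(N + p) (d(N, p) = (2*p)/(N + p) = 2*p/(N + p))
c(x) = (10 + x)*(x + 2*x/(-2 + x + x**2)) (c(x) = (x + 2*x/((-2 + x**2) + x))*(x + 10) = (x + 2*x/(-2 + x + x**2))*(10 + x) = (10 + x)*(x + 2*x/(-2 + x + x**2)))
c(16)**2 = (16**2*(10 + 16**2 + 11*16)/(-2 + 16 + 16**2))**2 = (256*(10 + 256 + 176)/(-2 + 16 + 256))**2 = (256*442/270)**2 = (256*(1/270)*442)**2 = (56576/135)**2 = 3200843776/18225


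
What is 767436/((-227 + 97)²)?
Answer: 191859/4225 ≈ 45.410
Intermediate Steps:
767436/((-227 + 97)²) = 767436/((-130)²) = 767436/16900 = 767436*(1/16900) = 191859/4225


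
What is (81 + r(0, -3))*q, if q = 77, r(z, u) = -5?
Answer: 5852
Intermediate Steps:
(81 + r(0, -3))*q = (81 - 5)*77 = 76*77 = 5852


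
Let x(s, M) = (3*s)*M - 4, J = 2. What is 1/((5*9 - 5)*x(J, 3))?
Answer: 1/560 ≈ 0.0017857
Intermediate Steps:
x(s, M) = -4 + 3*M*s (x(s, M) = 3*M*s - 4 = -4 + 3*M*s)
1/((5*9 - 5)*x(J, 3)) = 1/((5*9 - 5)*(-4 + 3*3*2)) = 1/((45 - 5)*(-4 + 18)) = 1/(40*14) = 1/560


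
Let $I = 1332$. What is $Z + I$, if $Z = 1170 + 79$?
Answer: $2581$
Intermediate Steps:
$Z = 1249$
$Z + I = 1249 + 1332 = 2581$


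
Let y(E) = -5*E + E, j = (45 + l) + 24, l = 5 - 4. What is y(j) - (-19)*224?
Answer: 3976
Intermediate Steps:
l = 1
j = 70 (j = (45 + 1) + 24 = 46 + 24 = 70)
y(E) = -4*E
y(j) - (-19)*224 = -4*70 - (-19)*224 = -280 - 1*(-4256) = -280 + 4256 = 3976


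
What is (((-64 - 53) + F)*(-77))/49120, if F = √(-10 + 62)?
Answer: 9009/49120 - 77*√13/24560 ≈ 0.17210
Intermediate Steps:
F = 2*√13 (F = √52 = 2*√13 ≈ 7.2111)
(((-64 - 53) + F)*(-77))/49120 = (((-64 - 53) + 2*√13)*(-77))/49120 = ((-117 + 2*√13)*(-77))*(1/49120) = (9009 - 154*√13)*(1/49120) = 9009/49120 - 77*√13/24560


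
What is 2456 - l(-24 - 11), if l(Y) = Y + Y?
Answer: 2526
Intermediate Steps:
l(Y) = 2*Y
2456 - l(-24 - 11) = 2456 - 2*(-24 - 11) = 2456 - 2*(-35) = 2456 - 1*(-70) = 2456 + 70 = 2526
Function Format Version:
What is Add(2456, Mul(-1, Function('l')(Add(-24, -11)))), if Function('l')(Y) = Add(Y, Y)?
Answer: 2526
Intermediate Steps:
Function('l')(Y) = Mul(2, Y)
Add(2456, Mul(-1, Function('l')(Add(-24, -11)))) = Add(2456, Mul(-1, Mul(2, Add(-24, -11)))) = Add(2456, Mul(-1, Mul(2, -35))) = Add(2456, Mul(-1, -70)) = Add(2456, 70) = 2526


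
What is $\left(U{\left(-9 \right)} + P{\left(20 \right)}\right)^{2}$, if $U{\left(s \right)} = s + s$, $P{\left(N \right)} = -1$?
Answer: $361$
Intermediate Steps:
$U{\left(s \right)} = 2 s$
$\left(U{\left(-9 \right)} + P{\left(20 \right)}\right)^{2} = \left(2 \left(-9\right) - 1\right)^{2} = \left(-18 - 1\right)^{2} = \left(-19\right)^{2} = 361$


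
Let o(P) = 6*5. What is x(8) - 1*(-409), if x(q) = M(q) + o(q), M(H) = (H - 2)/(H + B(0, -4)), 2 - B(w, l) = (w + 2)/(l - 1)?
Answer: 11429/26 ≈ 439.58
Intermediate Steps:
o(P) = 30
B(w, l) = 2 - (2 + w)/(-1 + l) (B(w, l) = 2 - (w + 2)/(l - 1) = 2 - (2 + w)/(-1 + l))
M(H) = (-2 + H)/(12/5 + H) (M(H) = (H - 2)/(H + (-4 - 1*0 + 2*(-4))/(-1 - 4)) = (-2 + H)/(H + (-4 + 0 - 8)/(-5)) = (-2 + H)/(H - 1/5*(-12)) = (-2 + H)/(H + 12/5) = (-2 + H)/(12/5 + H))
x(q) = 30 + 5*(-2 + q)/(12 + 5*q) (x(q) = 5*(-2 + q)/(12 + 5*q) + 30 = 30 + 5*(-2 + q)/(12 + 5*q))
x(8) - 1*(-409) = 5*(70 + 31*8)/(12 + 5*8) - 1*(-409) = 5*(70 + 248)/(12 + 40) + 409 = 5*318/52 + 409 = 5*(1/52)*318 + 409 = 795/26 + 409 = 11429/26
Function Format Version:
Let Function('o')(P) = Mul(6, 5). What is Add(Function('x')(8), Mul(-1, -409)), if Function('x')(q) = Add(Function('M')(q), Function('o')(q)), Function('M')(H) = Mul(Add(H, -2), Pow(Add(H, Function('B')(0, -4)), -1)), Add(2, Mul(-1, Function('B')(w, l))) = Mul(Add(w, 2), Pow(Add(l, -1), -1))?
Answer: Rational(11429, 26) ≈ 439.58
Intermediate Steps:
Function('o')(P) = 30
Function('B')(w, l) = Add(2, Mul(-1, Pow(Add(-1, l), -1), Add(2, w))) (Function('B')(w, l) = Add(2, Mul(-1, Mul(Add(w, 2), Pow(Add(l, -1), -1)))) = Add(2, Mul(-1, Mul(Add(2, w), Pow(Add(-1, l), -1)))) = Add(2, Mul(-1, Mul(Pow(Add(-1, l), -1), Add(2, w)))) = Add(2, Mul(-1, Pow(Add(-1, l), -1), Add(2, w))))
Function('M')(H) = Mul(Pow(Add(Rational(12, 5), H), -1), Add(-2, H)) (Function('M')(H) = Mul(Add(H, -2), Pow(Add(H, Mul(Pow(Add(-1, -4), -1), Add(-4, Mul(-1, 0), Mul(2, -4)))), -1)) = Mul(Add(-2, H), Pow(Add(H, Mul(Pow(-5, -1), Add(-4, 0, -8))), -1)) = Mul(Add(-2, H), Pow(Add(H, Mul(Rational(-1, 5), -12)), -1)) = Mul(Add(-2, H), Pow(Add(H, Rational(12, 5)), -1)) = Mul(Add(-2, H), Pow(Add(Rational(12, 5), H), -1)) = Mul(Pow(Add(Rational(12, 5), H), -1), Add(-2, H)))
Function('x')(q) = Add(30, Mul(5, Pow(Add(12, Mul(5, q)), -1), Add(-2, q))) (Function('x')(q) = Add(Mul(5, Pow(Add(12, Mul(5, q)), -1), Add(-2, q)), 30) = Add(30, Mul(5, Pow(Add(12, Mul(5, q)), -1), Add(-2, q))))
Add(Function('x')(8), Mul(-1, -409)) = Add(Mul(5, Pow(Add(12, Mul(5, 8)), -1), Add(70, Mul(31, 8))), Mul(-1, -409)) = Add(Mul(5, Pow(Add(12, 40), -1), Add(70, 248)), 409) = Add(Mul(5, Pow(52, -1), 318), 409) = Add(Mul(5, Rational(1, 52), 318), 409) = Add(Rational(795, 26), 409) = Rational(11429, 26)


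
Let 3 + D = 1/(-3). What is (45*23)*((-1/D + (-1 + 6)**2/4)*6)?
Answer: 81351/2 ≈ 40676.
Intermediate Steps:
D = -10/3 (D = -3 + 1/(-3) = -3 + 1*(-1/3) = -3 - 1/3 = -10/3 ≈ -3.3333)
(45*23)*((-1/D + (-1 + 6)**2/4)*6) = (45*23)*((-1/(-10/3) + (-1 + 6)**2/4)*6) = 1035*((-1*(-3/10) + 5**2*(1/4))*6) = 1035*((3/10 + 25*(1/4))*6) = 1035*((3/10 + 25/4)*6) = 1035*((131/20)*6) = 1035*(393/10) = 81351/2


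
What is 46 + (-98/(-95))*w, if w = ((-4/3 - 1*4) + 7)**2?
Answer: 8356/171 ≈ 48.865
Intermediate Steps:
w = 25/9 (w = ((-4*1/3 - 4) + 7)**2 = ((-4/3 - 4) + 7)**2 = (-16/3 + 7)**2 = (5/3)**2 = 25/9 ≈ 2.7778)
46 + (-98/(-95))*w = 46 - 98/(-95)*(25/9) = 46 - 98*(-1/95)*(25/9) = 46 + (98/95)*(25/9) = 46 + 490/171 = 8356/171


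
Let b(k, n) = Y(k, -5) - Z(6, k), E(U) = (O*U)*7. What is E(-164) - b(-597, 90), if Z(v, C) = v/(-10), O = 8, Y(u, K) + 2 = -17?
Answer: -45828/5 ≈ -9165.6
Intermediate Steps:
Y(u, K) = -19 (Y(u, K) = -2 - 17 = -19)
Z(v, C) = -v/10 (Z(v, C) = v*(-⅒) = -v/10)
E(U) = 56*U (E(U) = (8*U)*7 = 56*U)
b(k, n) = -92/5 (b(k, n) = -19 - (-1)*6/10 = -19 - 1*(-⅗) = -19 + ⅗ = -92/5)
E(-164) - b(-597, 90) = 56*(-164) - 1*(-92/5) = -9184 + 92/5 = -45828/5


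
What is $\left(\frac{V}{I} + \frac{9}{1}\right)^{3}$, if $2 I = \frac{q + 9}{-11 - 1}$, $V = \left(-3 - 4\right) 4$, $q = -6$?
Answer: $12649337$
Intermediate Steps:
$V = -28$ ($V = \left(-7\right) 4 = -28$)
$I = - \frac{1}{8}$ ($I = \frac{\left(-6 + 9\right) \frac{1}{-11 - 1}}{2} = \frac{3 \frac{1}{-12}}{2} = \frac{3 \left(- \frac{1}{12}\right)}{2} = \frac{1}{2} \left(- \frac{1}{4}\right) = - \frac{1}{8} \approx -0.125$)
$\left(\frac{V}{I} + \frac{9}{1}\right)^{3} = \left(- \frac{28}{- \frac{1}{8}} + \frac{9}{1}\right)^{3} = \left(\left(-28\right) \left(-8\right) + 9 \cdot 1\right)^{3} = \left(224 + 9\right)^{3} = 233^{3} = 12649337$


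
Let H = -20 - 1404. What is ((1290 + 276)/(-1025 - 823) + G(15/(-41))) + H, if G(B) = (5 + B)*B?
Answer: -738589693/517748 ≈ -1426.5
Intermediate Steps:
G(B) = B*(5 + B)
H = -1424
((1290 + 276)/(-1025 - 823) + G(15/(-41))) + H = ((1290 + 276)/(-1025 - 823) + (15/(-41))*(5 + 15/(-41))) - 1424 = (1566/(-1848) + (15*(-1/41))*(5 + 15*(-1/41))) - 1424 = (1566*(-1/1848) - 15*(5 - 15/41)/41) - 1424 = (-261/308 - 15/41*190/41) - 1424 = (-261/308 - 2850/1681) - 1424 = -1316541/517748 - 1424 = -738589693/517748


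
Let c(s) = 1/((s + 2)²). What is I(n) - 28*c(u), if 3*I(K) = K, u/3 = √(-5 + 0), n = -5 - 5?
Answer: 2*(-163*I - 60*√5)/(3*(12*√5 + 41*I)) ≈ -2.8552 + 0.31292*I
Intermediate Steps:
n = -10
u = 3*I*√5 (u = 3*√(-5 + 0) = 3*√(-5) = 3*(I*√5) = 3*I*√5 ≈ 6.7082*I)
I(K) = K/3
c(s) = (2 + s)⁻² (c(s) = 1/((2 + s)²) = (2 + s)⁻²)
I(n) - 28*c(u) = (⅓)*(-10) - 28/(2 + 3*I*√5)² = -10/3 - 28/(2 + 3*I*√5)²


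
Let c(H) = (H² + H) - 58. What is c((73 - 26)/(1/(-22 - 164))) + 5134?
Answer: 76418898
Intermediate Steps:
c(H) = -58 + H + H² (c(H) = (H + H²) - 58 = -58 + H + H²)
c((73 - 26)/(1/(-22 - 164))) + 5134 = (-58 + (73 - 26)/(1/(-22 - 164)) + ((73 - 26)/(1/(-22 - 164)))²) + 5134 = (-58 + 47/(1/(-186)) + (47/(1/(-186)))²) + 5134 = (-58 + 47/(-1/186) + (47/(-1/186))²) + 5134 = (-58 + 47*(-186) + (47*(-186))²) + 5134 = (-58 - 8742 + (-8742)²) + 5134 = (-58 - 8742 + 76422564) + 5134 = 76413764 + 5134 = 76418898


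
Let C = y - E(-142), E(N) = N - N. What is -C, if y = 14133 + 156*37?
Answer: -19905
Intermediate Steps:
E(N) = 0
y = 19905 (y = 14133 + 5772 = 19905)
C = 19905 (C = 19905 - 1*0 = 19905 + 0 = 19905)
-C = -1*19905 = -19905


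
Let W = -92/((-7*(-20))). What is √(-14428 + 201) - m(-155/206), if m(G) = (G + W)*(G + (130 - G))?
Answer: 132119/721 + I*√14227 ≈ 183.24 + 119.28*I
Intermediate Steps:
W = -23/35 (W = -92/140 = -92*1/140 = -23/35 ≈ -0.65714)
m(G) = -598/7 + 130*G (m(G) = (G - 23/35)*(G + (130 - G)) = (-23/35 + G)*130 = -598/7 + 130*G)
√(-14428 + 201) - m(-155/206) = √(-14428 + 201) - (-598/7 + 130*(-155/206)) = √(-14227) - (-598/7 + 130*(-155*1/206)) = I*√14227 - (-598/7 + 130*(-155/206)) = I*√14227 - (-598/7 - 10075/103) = I*√14227 - 1*(-132119/721) = I*√14227 + 132119/721 = 132119/721 + I*√14227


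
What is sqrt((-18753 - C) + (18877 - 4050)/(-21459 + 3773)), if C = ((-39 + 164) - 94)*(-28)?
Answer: I*sqrt(5594593579782)/17686 ≈ 133.74*I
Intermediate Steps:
C = -868 (C = (125 - 94)*(-28) = 31*(-28) = -868)
sqrt((-18753 - C) + (18877 - 4050)/(-21459 + 3773)) = sqrt((-18753 - 1*(-868)) + (18877 - 4050)/(-21459 + 3773)) = sqrt((-18753 + 868) + 14827/(-17686)) = sqrt(-17885 + 14827*(-1/17686)) = sqrt(-17885 - 14827/17686) = sqrt(-316328937/17686) = I*sqrt(5594593579782)/17686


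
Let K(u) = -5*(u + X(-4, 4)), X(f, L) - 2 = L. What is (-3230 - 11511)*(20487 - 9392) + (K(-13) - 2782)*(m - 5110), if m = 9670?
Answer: -176077715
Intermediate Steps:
X(f, L) = 2 + L
K(u) = -30 - 5*u (K(u) = -5*(u + (2 + 4)) = -5*(u + 6) = -5*(6 + u) = -30 - 5*u)
(-3230 - 11511)*(20487 - 9392) + (K(-13) - 2782)*(m - 5110) = (-3230 - 11511)*(20487 - 9392) + ((-30 - 5*(-13)) - 2782)*(9670 - 5110) = -14741*11095 + ((-30 + 65) - 2782)*4560 = -163551395 + (35 - 2782)*4560 = -163551395 - 2747*4560 = -163551395 - 12526320 = -176077715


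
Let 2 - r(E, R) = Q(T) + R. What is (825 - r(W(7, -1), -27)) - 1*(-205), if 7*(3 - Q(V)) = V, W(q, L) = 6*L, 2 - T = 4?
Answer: 7030/7 ≈ 1004.3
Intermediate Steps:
T = -2 (T = 2 - 1*4 = 2 - 4 = -2)
Q(V) = 3 - V/7
r(E, R) = -9/7 - R (r(E, R) = 2 - ((3 - ⅐*(-2)) + R) = 2 - ((3 + 2/7) + R) = 2 - (23/7 + R) = 2 + (-23/7 - R) = -9/7 - R)
(825 - r(W(7, -1), -27)) - 1*(-205) = (825 - (-9/7 - 1*(-27))) - 1*(-205) = (825 - (-9/7 + 27)) + 205 = (825 - 1*180/7) + 205 = (825 - 180/7) + 205 = 5595/7 + 205 = 7030/7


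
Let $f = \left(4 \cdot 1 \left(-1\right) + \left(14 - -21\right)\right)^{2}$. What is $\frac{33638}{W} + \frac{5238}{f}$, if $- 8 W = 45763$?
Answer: $- \frac{18902350}{43978243} \approx -0.42981$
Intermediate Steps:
$W = - \frac{45763}{8}$ ($W = \left(- \frac{1}{8}\right) 45763 = - \frac{45763}{8} \approx -5720.4$)
$f = 961$ ($f = \left(4 \left(-1\right) + \left(14 + 21\right)\right)^{2} = \left(-4 + 35\right)^{2} = 31^{2} = 961$)
$\frac{33638}{W} + \frac{5238}{f} = \frac{33638}{- \frac{45763}{8}} + \frac{5238}{961} = 33638 \left(- \frac{8}{45763}\right) + 5238 \cdot \frac{1}{961} = - \frac{269104}{45763} + \frac{5238}{961} = - \frac{18902350}{43978243}$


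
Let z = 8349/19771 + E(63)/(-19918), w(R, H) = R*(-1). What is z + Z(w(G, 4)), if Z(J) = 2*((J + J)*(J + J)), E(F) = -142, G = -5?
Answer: 39464429232/196899389 ≈ 200.43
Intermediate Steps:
w(R, H) = -R
Z(J) = 8*J**2 (Z(J) = 2*((2*J)*(2*J)) = 2*(4*J**2) = 8*J**2)
z = 84551432/196899389 (z = 8349/19771 - 142/(-19918) = 8349*(1/19771) - 142*(-1/19918) = 8349/19771 + 71/9959 = 84551432/196899389 ≈ 0.42941)
z + Z(w(G, 4)) = 84551432/196899389 + 8*(-1*(-5))**2 = 84551432/196899389 + 8*5**2 = 84551432/196899389 + 8*25 = 84551432/196899389 + 200 = 39464429232/196899389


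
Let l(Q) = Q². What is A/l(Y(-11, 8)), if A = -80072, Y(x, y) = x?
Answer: -80072/121 ≈ -661.75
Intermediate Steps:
A/l(Y(-11, 8)) = -80072/((-11)²) = -80072/121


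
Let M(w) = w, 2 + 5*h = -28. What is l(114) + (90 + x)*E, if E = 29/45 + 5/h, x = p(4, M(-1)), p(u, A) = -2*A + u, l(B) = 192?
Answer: 2608/15 ≈ 173.87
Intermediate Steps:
h = -6 (h = -2/5 + (1/5)*(-28) = -2/5 - 28/5 = -6)
p(u, A) = u - 2*A
x = 6 (x = 4 - 2*(-1) = 4 + 2 = 6)
E = -17/90 (E = 29/45 + 5/(-6) = 29*(1/45) + 5*(-1/6) = 29/45 - 5/6 = -17/90 ≈ -0.18889)
l(114) + (90 + x)*E = 192 + (90 + 6)*(-17/90) = 192 + 96*(-17/90) = 192 - 272/15 = 2608/15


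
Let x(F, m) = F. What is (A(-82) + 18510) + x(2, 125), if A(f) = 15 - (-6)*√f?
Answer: 18527 + 6*I*√82 ≈ 18527.0 + 54.332*I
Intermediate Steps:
A(f) = 15 + 6*√f
(A(-82) + 18510) + x(2, 125) = ((15 + 6*√(-82)) + 18510) + 2 = ((15 + 6*(I*√82)) + 18510) + 2 = ((15 + 6*I*√82) + 18510) + 2 = (18525 + 6*I*√82) + 2 = 18527 + 6*I*√82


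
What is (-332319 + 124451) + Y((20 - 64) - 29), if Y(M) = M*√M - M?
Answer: -207795 - 73*I*√73 ≈ -2.078e+5 - 623.71*I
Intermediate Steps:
Y(M) = M^(3/2) - M
(-332319 + 124451) + Y((20 - 64) - 29) = (-332319 + 124451) + (((20 - 64) - 29)^(3/2) - ((20 - 64) - 29)) = -207868 + ((-44 - 29)^(3/2) - (-44 - 29)) = -207868 + ((-73)^(3/2) - 1*(-73)) = -207868 + (-73*I*√73 + 73) = -207868 + (73 - 73*I*√73) = -207795 - 73*I*√73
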